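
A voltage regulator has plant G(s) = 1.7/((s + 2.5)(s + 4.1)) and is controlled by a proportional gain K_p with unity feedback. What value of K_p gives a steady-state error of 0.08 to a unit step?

K_p = 69.3

The loop is type 0, so e_ss(step) = 1/(1 + K_pos) with K_pos = K_p·G(0).
G(0) = 0.1659. Require 1/(1 + K_p·0.1659) = 0.08, so 1 + 0.1659·K_p = 12.5.
K_p = (12.5 − 1)/0.1659 = 69.3.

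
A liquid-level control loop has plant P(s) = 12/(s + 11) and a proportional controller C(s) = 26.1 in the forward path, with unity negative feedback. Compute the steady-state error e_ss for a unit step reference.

0.0339

The loop is type 0. Static position error constant K_pos = C(0)·P(0) = 26.1·1.091 = 28.47.
Steady-state error to a unit step: e_ss = 1/(1+K_pos) = 1/29.47 = 0.0339.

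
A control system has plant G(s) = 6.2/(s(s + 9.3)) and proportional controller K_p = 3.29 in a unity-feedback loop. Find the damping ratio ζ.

1 + K_p·G(s) = 0 gives s² + 9.3s + 20.4 = 0.
So ω_n² = 20.4 ⇒ ω_n = 4.516 rad/s, and ζ = 9.3/(2ω_n) = 1.03.

ζ = 1.03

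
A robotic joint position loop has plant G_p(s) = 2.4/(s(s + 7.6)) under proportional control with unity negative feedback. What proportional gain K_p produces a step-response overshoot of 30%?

From %OS = 100·exp(−πζ/√(1−ζ²)) = 30%, ζ = −ln(0.3)/√(π²+ln²(0.3)) = 0.3579.
Characteristic equation s² + 7.6s + 2.4K_p = 0 gives ζ = 7.6/(2√(2.4K_p)).
Setting ζ = 0.3579: √(2.4K_p) = 7.6/(2·0.3579) = 10.62, so K_p = 112.8/2.4 = 47.

K_p = 47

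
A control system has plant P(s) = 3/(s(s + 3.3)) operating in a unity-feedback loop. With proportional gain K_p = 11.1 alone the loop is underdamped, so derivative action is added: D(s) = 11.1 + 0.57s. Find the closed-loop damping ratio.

ζ = 0.434

Forward path: (11.1 + 0.57s)·3/(s(s+3.3)). The closed-loop characteristic equation is s² + (3.3 + 3·0.57)s + 3·11.1 = 0.
That is s² + 5.01s + 33.3 = 0, so ω_n = 5.771 rad/s and ζ = 5.01/(2·5.771) = 0.4341.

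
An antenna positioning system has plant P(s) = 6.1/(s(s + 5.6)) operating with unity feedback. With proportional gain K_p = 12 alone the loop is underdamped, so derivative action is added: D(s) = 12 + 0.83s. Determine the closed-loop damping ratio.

Forward path: (12 + 0.83s)·6.1/(s(s+5.6)). The closed-loop characteristic equation is s² + (5.6 + 6.1·0.83)s + 6.1·12 = 0.
That is s² + 10.66s + 73.2 = 0, so ω_n = 8.556 rad/s and ζ = 10.66/(2·8.556) = 0.6232.

ζ = 0.623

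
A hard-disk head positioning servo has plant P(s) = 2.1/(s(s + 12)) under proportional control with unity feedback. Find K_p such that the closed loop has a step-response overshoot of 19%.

K_p = 78.5

From %OS = 100·exp(−πζ/√(1−ζ²)) = 19%, ζ = −ln(0.19)/√(π²+ln²(0.19)) = 0.4673.
Characteristic equation s² + 12s + 2.1K_p = 0 gives ζ = 12/(2√(2.1K_p)).
Setting ζ = 0.4673: √(2.1K_p) = 12/(2·0.4673) = 12.84, so K_p = 164.8/2.1 = 78.5.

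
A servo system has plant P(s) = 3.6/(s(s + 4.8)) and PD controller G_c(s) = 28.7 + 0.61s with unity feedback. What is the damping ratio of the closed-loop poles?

Forward path: (28.7 + 0.61s)·3.6/(s(s+4.8)). The closed-loop characteristic equation is s² + (4.8 + 3.6·0.61)s + 3.6·28.7 = 0.
That is s² + 6.996s + 103.3 = 0, so ω_n = 10.16 rad/s and ζ = 6.996/(2·10.16) = 0.3441.

ζ = 0.344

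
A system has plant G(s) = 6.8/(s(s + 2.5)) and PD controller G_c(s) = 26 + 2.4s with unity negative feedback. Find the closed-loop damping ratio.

Forward path: (26 + 2.4s)·6.8/(s(s+2.5)). The closed-loop characteristic equation is s² + (2.5 + 6.8·2.4)s + 6.8·26 = 0.
That is s² + 18.82s + 176.8 = 0, so ω_n = 13.3 rad/s and ζ = 18.82/(2·13.3) = 0.7077.

ζ = 0.708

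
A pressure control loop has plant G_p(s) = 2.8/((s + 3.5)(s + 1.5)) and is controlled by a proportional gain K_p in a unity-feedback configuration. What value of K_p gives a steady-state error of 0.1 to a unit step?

The loop is type 0, so e_ss(step) = 1/(1 + K_pos) with K_pos = K_p·G_p(0).
G_p(0) = 0.5333. Require 1/(1 + K_p·0.5333) = 0.1, so 1 + 0.5333·K_p = 10.
K_p = (10 − 1)/0.5333 = 16.9.

K_p = 16.9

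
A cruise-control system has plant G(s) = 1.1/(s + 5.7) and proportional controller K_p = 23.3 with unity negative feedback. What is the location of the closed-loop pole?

Closed-loop transfer function: T(s) = K_p·G(s)/(1 + K_p·G(s)) = 25.63/(s + 5.7 + 25.63) = 25.63/(s + 31.33).
The closed-loop pole is at s = −31.33.

s = -31.33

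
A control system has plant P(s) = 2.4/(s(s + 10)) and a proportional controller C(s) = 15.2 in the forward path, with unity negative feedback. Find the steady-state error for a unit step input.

0

The open loop C(s)P(s) has a pole at the origin (type 1), so the static position error constant is infinite and e_ss = 1/(1+∞) = 0.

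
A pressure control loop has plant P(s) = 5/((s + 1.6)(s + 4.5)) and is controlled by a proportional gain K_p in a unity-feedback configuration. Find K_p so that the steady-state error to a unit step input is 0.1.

K_p = 13

The loop is type 0, so e_ss(step) = 1/(1 + K_pos) with K_pos = K_p·P(0).
P(0) = 0.6944. Require 1/(1 + K_p·0.6944) = 0.1, so 1 + 0.6944·K_p = 10.
K_p = (10 − 1)/0.6944 = 13.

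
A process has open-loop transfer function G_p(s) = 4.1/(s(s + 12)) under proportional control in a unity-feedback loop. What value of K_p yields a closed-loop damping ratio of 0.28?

Closed-loop characteristic equation: s² + 12s + K_p·4.1 = 0.
So ω_n = √(4.1K_p) and 2ζω_n = 12, giving ζ = 12/(2√(4.1K_p)).
Setting ζ = 0.28: √(4.1K_p) = 12/(2·0.28) = 21.43, so K_p = 459.2/4.1 = 112.

K_p = 112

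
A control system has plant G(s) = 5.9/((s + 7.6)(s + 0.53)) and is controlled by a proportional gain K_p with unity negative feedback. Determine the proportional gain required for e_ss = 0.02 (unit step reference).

K_p = 33.5

The loop is type 0, so e_ss(step) = 1/(1 + K_pos) with K_pos = K_p·G(0).
G(0) = 1.465. Require 1/(1 + K_p·1.465) = 0.02, so 1 + 1.465·K_p = 50.
K_p = (50 − 1)/1.465 = 33.5.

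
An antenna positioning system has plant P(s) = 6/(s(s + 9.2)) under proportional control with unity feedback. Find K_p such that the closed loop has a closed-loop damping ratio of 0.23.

K_p = 66.7

Closed-loop characteristic equation: s² + 9.2s + K_p·6 = 0.
So ω_n = √(6K_p) and 2ζω_n = 9.2, giving ζ = 9.2/(2√(6K_p)).
Setting ζ = 0.23: √(6K_p) = 9.2/(2·0.23) = 20, so K_p = 400/6 = 66.7.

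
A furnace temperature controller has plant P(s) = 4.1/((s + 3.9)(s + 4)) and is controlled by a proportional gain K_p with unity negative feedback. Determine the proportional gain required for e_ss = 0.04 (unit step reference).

K_p = 91.3

Steady-state error for a unit step on this type-0 loop is 1/(1 + K_p·P(0)).
P(0) = 0.2628. Require 1/(1 + K_p·0.2628) = 0.04, so 1 + 0.2628·K_p = 25.
K_p = (25 − 1)/0.2628 = 91.3.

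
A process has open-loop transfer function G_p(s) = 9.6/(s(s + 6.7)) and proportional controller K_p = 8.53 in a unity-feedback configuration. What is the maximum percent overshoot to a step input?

Closed-loop characteristic equation: s² + 6.7s + 81.89 = 0, so ω_n = 9.049 rad/s and ζ = 6.7/(2·9.049) = 0.3702.
%OS = 100·exp(−πζ/√(1−ζ²)) = 100·exp(−π·0.3702/√0.863) = 28.6%.

28.6%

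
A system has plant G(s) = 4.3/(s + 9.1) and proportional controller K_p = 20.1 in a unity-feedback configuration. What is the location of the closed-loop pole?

s = -95.53

Closed-loop transfer function: T(s) = K_p·G(s)/(1 + K_p·G(s)) = 86.43/(s + 9.1 + 86.43) = 86.43/(s + 95.53).
The closed-loop pole is at s = −95.53.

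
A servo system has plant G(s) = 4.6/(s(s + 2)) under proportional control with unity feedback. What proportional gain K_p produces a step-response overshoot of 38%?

From %OS = 100·exp(−πζ/√(1−ζ²)) = 38%, ζ = −ln(0.38)/√(π²+ln²(0.38)) = 0.2943.
Characteristic equation s² + 2s + 4.6K_p = 0 gives ζ = 2/(2√(4.6K_p)).
Setting ζ = 0.2943: √(4.6K_p) = 2/(2·0.2943) = 3.397, so K_p = 11.54/4.6 = 2.51.

K_p = 2.51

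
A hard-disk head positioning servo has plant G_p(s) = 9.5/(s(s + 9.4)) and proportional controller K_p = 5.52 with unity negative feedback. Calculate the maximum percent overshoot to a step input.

The closed-loop denominator s² + 9.4s + 52.44 gives ω_n = √52.44 = 7.242 and ζ = 9.4/(2ω_n) = 0.649.
%OS = 100·exp(−πζ/√(1−ζ²)) = 100·exp(−π·0.649/√0.5788) = 6.85%.

6.85%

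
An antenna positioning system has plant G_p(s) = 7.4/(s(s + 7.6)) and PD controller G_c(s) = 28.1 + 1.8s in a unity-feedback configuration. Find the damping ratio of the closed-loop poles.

ζ = 0.725

Forward path: (28.1 + 1.8s)·7.4/(s(s+7.6)). The closed-loop characteristic equation is s² + (7.6 + 7.4·1.8)s + 7.4·28.1 = 0.
That is s² + 20.92s + 207.9 = 0, so ω_n = 14.42 rad/s and ζ = 20.92/(2·14.42) = 0.7254.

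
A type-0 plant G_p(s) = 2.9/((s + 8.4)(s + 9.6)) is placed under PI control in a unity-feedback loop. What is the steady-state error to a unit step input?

0

The PI controller's integrator makes the forward path type 1, so e_ss to a step is zero.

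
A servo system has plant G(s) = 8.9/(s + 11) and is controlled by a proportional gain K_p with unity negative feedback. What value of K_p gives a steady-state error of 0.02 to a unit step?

Steady-state error for a unit step on this type-0 loop is 1/(1 + K_p·G(0)).
G(0) = 0.8091. Require 1/(1 + K_p·0.8091) = 0.02, so 1 + 0.8091·K_p = 50.
K_p = (50 − 1)/0.8091 = 60.6.

K_p = 60.6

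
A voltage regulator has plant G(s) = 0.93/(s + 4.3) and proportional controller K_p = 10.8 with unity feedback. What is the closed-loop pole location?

Closed-loop transfer function: T(s) = K_p·G(s)/(1 + K_p·G(s)) = 10.04/(s + 4.3 + 10.04) = 10.04/(s + 14.34).
The closed-loop pole is at s = −14.34.

s = -14.34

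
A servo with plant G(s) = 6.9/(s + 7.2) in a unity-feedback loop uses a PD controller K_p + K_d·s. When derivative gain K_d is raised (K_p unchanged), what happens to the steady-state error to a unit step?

At s = 0 the derivative term contributes nothing: C(0) = K_p regardless of K_d, so K_pos = K_p·G(0) and e_ss are unchanged.

unchanged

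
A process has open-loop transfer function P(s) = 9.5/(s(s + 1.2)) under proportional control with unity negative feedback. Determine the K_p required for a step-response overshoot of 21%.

From %OS = 100·exp(−πζ/√(1−ζ²)) = 21%, ζ = −ln(0.21)/√(π²+ln²(0.21)) = 0.4449.
Characteristic equation s² + 1.2s + 9.5K_p = 0 gives ζ = 1.2/(2√(9.5K_p)).
Setting ζ = 0.4449: √(9.5K_p) = 1.2/(2·0.4449) = 1.349, so K_p = 1.819/9.5 = 0.191.

K_p = 0.191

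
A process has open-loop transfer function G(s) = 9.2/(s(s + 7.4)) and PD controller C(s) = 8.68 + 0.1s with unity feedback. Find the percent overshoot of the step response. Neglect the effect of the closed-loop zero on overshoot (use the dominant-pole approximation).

Forward path: (8.68 + 0.1s)·9.2/(s(s+7.4)). The closed-loop characteristic equation is s² + (7.4 + 9.2·0.1)s + 9.2·8.68 = 0.
That is s² + 8.32s + 79.86 = 0, so ω_n = 8.936 rad/s and ζ = 8.32/(2·8.936) = 0.4655.
%OS = 100·exp(−πζ/√(1−ζ²)) = 19.2%.

19.2%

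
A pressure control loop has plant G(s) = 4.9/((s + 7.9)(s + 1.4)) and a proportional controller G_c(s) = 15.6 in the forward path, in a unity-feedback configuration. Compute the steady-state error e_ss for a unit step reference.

0.126

The loop is type 0. Static position error constant K_pos = G_c(0)·G(0) = 15.6·0.443 = 6.911.
Steady-state error to a unit step: e_ss = 1/(1+K_pos) = 1/7.911 = 0.126.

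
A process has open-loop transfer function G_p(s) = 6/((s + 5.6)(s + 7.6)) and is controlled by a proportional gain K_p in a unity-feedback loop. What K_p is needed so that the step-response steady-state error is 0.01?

K_p = 702

For a type-0 loop with proportional control, e_ss = 1/(1 + K_p·G_p(0)).
G_p(0) = 0.141. Require 1/(1 + K_p·0.141) = 0.01, so 1 + 0.141·K_p = 100.
K_p = (100 − 1)/0.141 = 702.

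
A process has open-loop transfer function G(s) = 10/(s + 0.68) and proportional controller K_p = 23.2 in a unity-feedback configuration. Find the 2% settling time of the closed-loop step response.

Closed-loop transfer function: T(s) = K_p·G(s)/(1 + K_p·G(s)) = 232/(s + 0.68 + 232) = 232/(s + 232.7).
Time constant τ = 1/232.7 = 0.004298 s, so the 2% settling time is about 4τ = 0.0172 s.

T_s ≈ 0.0172 s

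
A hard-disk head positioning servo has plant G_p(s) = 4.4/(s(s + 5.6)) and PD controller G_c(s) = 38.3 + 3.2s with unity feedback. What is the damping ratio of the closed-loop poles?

Forward path: (38.3 + 3.2s)·4.4/(s(s+5.6)). The closed-loop characteristic equation is s² + (5.6 + 4.4·3.2)s + 4.4·38.3 = 0.
That is s² + 19.68s + 168.5 = 0, so ω_n = 12.98 rad/s and ζ = 19.68/(2·12.98) = 0.758.

ζ = 0.758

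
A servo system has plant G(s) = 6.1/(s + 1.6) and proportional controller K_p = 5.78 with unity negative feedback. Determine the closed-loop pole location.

s = -36.86

Closed-loop transfer function: T(s) = K_p·G(s)/(1 + K_p·G(s)) = 35.26/(s + 1.6 + 35.26) = 35.26/(s + 36.86).
The closed-loop pole is at s = −36.86.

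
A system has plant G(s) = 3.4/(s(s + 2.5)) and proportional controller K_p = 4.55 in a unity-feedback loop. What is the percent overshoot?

34.9%

The closed-loop denominator s² + 2.5s + 15.47 gives ω_n = √15.47 = 3.933 and ζ = 2.5/(2ω_n) = 0.3178.
%OS = 100·exp(−πζ/√(1−ζ²)) = 100·exp(−π·0.3178/√0.899) = 34.9%.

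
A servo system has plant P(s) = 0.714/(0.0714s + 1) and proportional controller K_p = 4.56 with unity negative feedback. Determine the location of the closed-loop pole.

s = -59.61

Closed loop: T(s) = K_p·P/(1+K_p·P) = 3.256/(0.0714s + 1 + 3.256), with pole at s = −(1 + 3.256)/0.0714 = −59.61.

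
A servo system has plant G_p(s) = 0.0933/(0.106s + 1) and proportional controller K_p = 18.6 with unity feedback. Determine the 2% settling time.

Closed loop: T(s) = K_p·G_p/(1+K_p·G_p) = 1.735/(0.106s + 1 + 1.735), with pole at s = −(1 + 1.735)/0.106 = −25.81.
τ = 1/25.81 = 0.03875 s, so 2% settling time ≈ 4τ = 0.155 s.

T_s ≈ 0.155 s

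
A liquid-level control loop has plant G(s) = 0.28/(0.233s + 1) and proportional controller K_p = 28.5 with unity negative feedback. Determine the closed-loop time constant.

τ = 0.0259 s

Closed loop: T(s) = K_p·G/(1+K_p·G) = 7.98/(0.233s + 1 + 7.98), with pole at s = −(1 + 7.98)/0.233 = −38.54.
Closed-loop time constant τ = 1/38.54 = 0.0259 s.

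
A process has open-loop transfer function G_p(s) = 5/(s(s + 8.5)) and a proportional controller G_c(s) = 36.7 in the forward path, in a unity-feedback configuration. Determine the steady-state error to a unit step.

0

The open loop G_c(s)G_p(s) has a pole at the origin (type 1), so the static position error constant is infinite and e_ss = 1/(1+∞) = 0.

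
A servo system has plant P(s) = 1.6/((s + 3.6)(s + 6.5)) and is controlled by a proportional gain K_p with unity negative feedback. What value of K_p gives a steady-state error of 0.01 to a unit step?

The loop is type 0, so e_ss(step) = 1/(1 + K_pos) with K_pos = K_p·P(0).
P(0) = 0.06838. Require 1/(1 + K_p·0.06838) = 0.01, so 1 + 0.06838·K_p = 100.
K_p = (100 − 1)/0.06838 = 1450.

K_p = 1450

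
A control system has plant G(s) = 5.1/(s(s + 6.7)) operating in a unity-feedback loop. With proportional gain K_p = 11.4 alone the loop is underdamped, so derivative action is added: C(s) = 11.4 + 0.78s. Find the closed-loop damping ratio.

ζ = 0.7

Forward path: (11.4 + 0.78s)·5.1/(s(s+6.7)). The closed-loop characteristic equation is s² + (6.7 + 5.1·0.78)s + 5.1·11.4 = 0.
That is s² + 10.68s + 58.14 = 0, so ω_n = 7.625 rad/s and ζ = 10.68/(2·7.625) = 0.7002.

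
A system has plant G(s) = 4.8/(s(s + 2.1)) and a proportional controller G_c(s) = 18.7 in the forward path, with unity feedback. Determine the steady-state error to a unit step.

0

The open loop G_c(s)G(s) has a pole at the origin (type 1), so the static position error constant is infinite and e_ss = 1/(1+∞) = 0.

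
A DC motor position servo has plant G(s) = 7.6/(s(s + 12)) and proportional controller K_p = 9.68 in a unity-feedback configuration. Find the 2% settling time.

T_s ≈ 0.667 s

From 1 + K_pG(s) = 0: s² + 12s + 73.57 = 0 ⇒ ω_n = 8.577, ζ = 0.6995.
2% settling time T_s ≈ 4/(ζω_n) = 4/6 = 0.667 s.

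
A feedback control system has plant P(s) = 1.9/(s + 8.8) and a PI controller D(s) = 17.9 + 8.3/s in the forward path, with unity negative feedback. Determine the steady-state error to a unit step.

The open loop D(s)P(s) has a pole at the origin (type 1), so the static position error constant is infinite and e_ss = 1/(1+∞) = 0.

0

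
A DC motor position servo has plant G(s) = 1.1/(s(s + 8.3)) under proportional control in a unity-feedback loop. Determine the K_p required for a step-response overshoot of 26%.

From %OS = 100·exp(−πζ/√(1−ζ²)) = 26%, ζ = −ln(0.26)/√(π²+ln²(0.26)) = 0.3941.
Characteristic equation s² + 8.3s + 1.1K_p = 0 gives ζ = 8.3/(2√(1.1K_p)).
Setting ζ = 0.3941: √(1.1K_p) = 8.3/(2·0.3941) = 10.53, so K_p = 110.9/1.1 = 101.

K_p = 101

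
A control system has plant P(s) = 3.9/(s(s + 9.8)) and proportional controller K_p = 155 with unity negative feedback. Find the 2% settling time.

T_s ≈ 0.816 s

From 1 + K_pP(s) = 0: s² + 9.8s + 604.5 = 0 ⇒ ω_n = 24.59, ζ = 0.1993.
2% settling time T_s ≈ 4/(ζω_n) = 4/4.9 = 0.816 s.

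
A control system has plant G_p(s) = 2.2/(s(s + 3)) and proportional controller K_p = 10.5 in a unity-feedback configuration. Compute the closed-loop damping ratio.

ζ = 0.312

1 + K_p·G_p(s) = 0 gives s² + 3s + 23.1 = 0.
So ω_n² = 23.1 ⇒ ω_n = 4.806 rad/s, and ζ = 3/(2ω_n) = 0.312.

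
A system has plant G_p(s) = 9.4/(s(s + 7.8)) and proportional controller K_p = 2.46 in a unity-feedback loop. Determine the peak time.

T_p = 1.12 s

The closed-loop denominator s² + 7.8s + 23.12 gives ω_n = √23.12 = 4.809 and ζ = 7.8/(2ω_n) = 0.811.
Damped frequency ω_d = ω_n√(1−ζ²) = 2.813 rad/s, so peak time T_p = π/ω_d = 1.12 s.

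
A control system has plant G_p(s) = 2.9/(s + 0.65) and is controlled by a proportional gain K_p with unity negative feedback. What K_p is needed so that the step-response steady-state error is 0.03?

K_p = 7.25

The loop is type 0, so e_ss(step) = 1/(1 + K_pos) with K_pos = K_p·G_p(0).
G_p(0) = 4.462. Require 1/(1 + K_p·4.462) = 0.03, so 1 + 4.462·K_p = 33.33.
K_p = (33.33 − 1)/4.462 = 7.25.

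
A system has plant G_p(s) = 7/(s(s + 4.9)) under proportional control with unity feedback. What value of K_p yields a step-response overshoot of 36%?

From %OS = 100·exp(−πζ/√(1−ζ²)) = 36%, ζ = −ln(0.36)/√(π²+ln²(0.36)) = 0.3093.
Characteristic equation s² + 4.9s + 7K_p = 0 gives ζ = 4.9/(2√(7K_p)).
Setting ζ = 0.3093: √(7K_p) = 4.9/(2·0.3093) = 7.922, so K_p = 62.76/7 = 8.97.

K_p = 8.97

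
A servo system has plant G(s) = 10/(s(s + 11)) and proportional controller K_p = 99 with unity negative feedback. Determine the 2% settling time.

T_s ≈ 0.727 s

The closed-loop denominator s² + 11s + 990 gives ω_n = √990 = 31.46 and ζ = 11/(2ω_n) = 0.1748.
2% settling time T_s ≈ 4/(ζω_n) = 4/5.5 = 0.727 s.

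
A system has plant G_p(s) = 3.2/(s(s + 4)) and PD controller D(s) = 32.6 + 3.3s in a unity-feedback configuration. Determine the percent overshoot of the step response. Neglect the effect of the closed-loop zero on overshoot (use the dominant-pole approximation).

Forward path: (32.6 + 3.3s)·3.2/(s(s+4)). The closed-loop characteristic equation is s² + (4 + 3.2·3.3)s + 3.2·32.6 = 0.
That is s² + 14.56s + 104.3 = 0, so ω_n = 10.21 rad/s and ζ = 14.56/(2·10.21) = 0.7128.
%OS = 100·exp(−πζ/√(1−ζ²)) = 4.11%.

4.11%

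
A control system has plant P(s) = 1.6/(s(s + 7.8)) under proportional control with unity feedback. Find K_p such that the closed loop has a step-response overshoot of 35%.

From %OS = 100·exp(−πζ/√(1−ζ²)) = 35%, ζ = −ln(0.35)/√(π²+ln²(0.35)) = 0.3169.
Characteristic equation s² + 7.8s + 1.6K_p = 0 gives ζ = 7.8/(2√(1.6K_p)).
Setting ζ = 0.3169: √(1.6K_p) = 7.8/(2·0.3169) = 12.31, so K_p = 151.4/1.6 = 94.6.

K_p = 94.6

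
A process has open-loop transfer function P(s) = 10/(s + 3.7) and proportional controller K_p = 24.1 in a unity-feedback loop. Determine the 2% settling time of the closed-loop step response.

Closed-loop transfer function: T(s) = K_p·P(s)/(1 + K_p·P(s)) = 241/(s + 3.7 + 241) = 241/(s + 244.7).
Time constant τ = 1/244.7 = 0.004087 s, so the 2% settling time is about 4τ = 0.0163 s.

T_s ≈ 0.0163 s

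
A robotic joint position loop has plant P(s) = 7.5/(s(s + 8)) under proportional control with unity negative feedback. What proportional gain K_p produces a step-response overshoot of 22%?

K_p = 11.3

From %OS = 100·exp(−πζ/√(1−ζ²)) = 22%, ζ = −ln(0.22)/√(π²+ln²(0.22)) = 0.4342.
Characteristic equation s² + 8s + 7.5K_p = 0 gives ζ = 8/(2√(7.5K_p)).
Setting ζ = 0.4342: √(7.5K_p) = 8/(2·0.4342) = 9.213, so K_p = 84.88/7.5 = 11.3.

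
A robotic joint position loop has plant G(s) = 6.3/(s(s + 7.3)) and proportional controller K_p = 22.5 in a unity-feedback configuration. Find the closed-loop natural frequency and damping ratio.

With unity feedback the closed-loop characteristic equation is s² + 7.3s + 22.5·6.3 = s² + 7.3s + 141.8 = 0.
Matching s² + 2ζω_n s + ω_n²: ω_n = √141.8 = 11.91 rad/s and 2ζω_n = 7.3, so ζ = 7.3/(2·11.91) = 0.307.

ω_n = 11.9 rad/s, ζ = 0.307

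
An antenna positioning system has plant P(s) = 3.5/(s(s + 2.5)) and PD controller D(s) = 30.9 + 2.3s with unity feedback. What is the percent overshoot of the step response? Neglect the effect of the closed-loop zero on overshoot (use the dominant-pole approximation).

Forward path: (30.9 + 2.3s)·3.5/(s(s+2.5)). The closed-loop characteristic equation is s² + (2.5 + 3.5·2.3)s + 3.5·30.9 = 0.
That is s² + 10.55s + 108.1 = 0, so ω_n = 10.4 rad/s and ζ = 10.55/(2·10.4) = 0.5072.
%OS = 100·exp(−πζ/√(1−ζ²)) = 15.7%.

15.7%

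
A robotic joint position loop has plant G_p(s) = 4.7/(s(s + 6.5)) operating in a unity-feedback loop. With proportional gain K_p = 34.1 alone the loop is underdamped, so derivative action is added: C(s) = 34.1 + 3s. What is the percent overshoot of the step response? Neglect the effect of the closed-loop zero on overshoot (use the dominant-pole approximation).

Forward path: (34.1 + 3s)·4.7/(s(s+6.5)). The closed-loop characteristic equation is s² + (6.5 + 4.7·3)s + 4.7·34.1 = 0.
That is s² + 20.6s + 160.3 = 0, so ω_n = 12.66 rad/s and ζ = 20.6/(2·12.66) = 0.8136.
%OS = 100·exp(−πζ/√(1−ζ²)) = 1.23%.

1.23%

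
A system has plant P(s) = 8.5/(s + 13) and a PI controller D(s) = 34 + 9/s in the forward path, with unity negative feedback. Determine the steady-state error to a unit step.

The open loop D(s)P(s) has a pole at the origin (type 1), so the static position error constant is infinite and e_ss = 1/(1+∞) = 0.

0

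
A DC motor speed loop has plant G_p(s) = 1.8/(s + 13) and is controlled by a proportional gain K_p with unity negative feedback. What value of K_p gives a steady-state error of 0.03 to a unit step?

K_p = 234

For a type-0 loop with proportional control, e_ss = 1/(1 + K_p·G_p(0)).
G_p(0) = 0.1385. Require 1/(1 + K_p·0.1385) = 0.03, so 1 + 0.1385·K_p = 33.33.
K_p = (33.33 − 1)/0.1385 = 234.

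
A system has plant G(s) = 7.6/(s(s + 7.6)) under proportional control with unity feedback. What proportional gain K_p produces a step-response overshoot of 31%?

K_p = 15.6

From %OS = 100·exp(−πζ/√(1−ζ²)) = 31%, ζ = −ln(0.31)/√(π²+ln²(0.31)) = 0.3493.
Characteristic equation s² + 7.6s + 7.6K_p = 0 gives ζ = 7.6/(2√(7.6K_p)).
Setting ζ = 0.3493: √(7.6K_p) = 7.6/(2·0.3493) = 10.88, so K_p = 118.3/7.6 = 15.6.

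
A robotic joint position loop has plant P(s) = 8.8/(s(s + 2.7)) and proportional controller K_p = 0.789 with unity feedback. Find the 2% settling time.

T_s ≈ 2.96 s

From 1 + K_pP(s) = 0: s² + 2.7s + 6.943 = 0 ⇒ ω_n = 2.635, ζ = 0.5123.
2% settling time T_s ≈ 4/(ζω_n) = 4/1.35 = 2.96 s.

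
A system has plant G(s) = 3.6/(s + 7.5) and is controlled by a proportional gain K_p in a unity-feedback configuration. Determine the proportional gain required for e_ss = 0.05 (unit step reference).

K_p = 39.6

Steady-state error for a unit step on this type-0 loop is 1/(1 + K_p·G(0)).
G(0) = 0.48. Require 1/(1 + K_p·0.48) = 0.05, so 1 + 0.48·K_p = 20.
K_p = (20 − 1)/0.48 = 39.6.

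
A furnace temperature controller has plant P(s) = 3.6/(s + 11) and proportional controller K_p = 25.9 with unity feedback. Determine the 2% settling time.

Closed-loop transfer function: T(s) = K_p·P(s)/(1 + K_p·P(s)) = 93.24/(s + 11 + 93.24) = 93.24/(s + 104.2).
Time constant τ = 1/104.2 = 0.009593 s, so the 2% settling time is about 4τ = 0.0384 s.

T_s ≈ 0.0384 s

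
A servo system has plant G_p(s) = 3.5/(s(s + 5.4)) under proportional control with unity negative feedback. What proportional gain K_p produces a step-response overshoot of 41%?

From %OS = 100·exp(−πζ/√(1−ζ²)) = 41%, ζ = −ln(0.41)/√(π²+ln²(0.41)) = 0.273.
Characteristic equation s² + 5.4s + 3.5K_p = 0 gives ζ = 5.4/(2√(3.5K_p)).
Setting ζ = 0.273: √(3.5K_p) = 5.4/(2·0.273) = 9.889, so K_p = 97.8/3.5 = 27.9.

K_p = 27.9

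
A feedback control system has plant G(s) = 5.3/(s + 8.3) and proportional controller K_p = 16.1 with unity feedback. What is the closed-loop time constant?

Closed-loop transfer function: T(s) = K_p·G(s)/(1 + K_p·G(s)) = 85.33/(s + 8.3 + 85.33) = 85.33/(s + 93.63).
Time constant τ = 1/93.63 = 0.0107 s.

τ = 0.0107 s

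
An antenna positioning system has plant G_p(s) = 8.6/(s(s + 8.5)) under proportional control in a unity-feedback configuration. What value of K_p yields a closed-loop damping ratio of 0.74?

K_p = 3.84

Closed-loop characteristic equation: s² + 8.5s + K_p·8.6 = 0.
So ω_n = √(8.6K_p) and 2ζω_n = 8.5, giving ζ = 8.5/(2√(8.6K_p)).
Setting ζ = 0.74: √(8.6K_p) = 8.5/(2·0.74) = 5.743, so K_p = 32.98/8.6 = 3.84.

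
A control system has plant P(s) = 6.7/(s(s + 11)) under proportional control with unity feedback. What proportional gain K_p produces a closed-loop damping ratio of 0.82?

K_p = 6.71

Closed-loop characteristic equation: s² + 11s + K_p·6.7 = 0.
So ω_n = √(6.7K_p) and 2ζω_n = 11, giving ζ = 11/(2√(6.7K_p)).
Setting ζ = 0.82: √(6.7K_p) = 11/(2·0.82) = 6.707, so K_p = 44.99/6.7 = 6.71.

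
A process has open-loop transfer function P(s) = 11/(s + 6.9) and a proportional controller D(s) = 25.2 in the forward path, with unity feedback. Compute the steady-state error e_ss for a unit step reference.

The loop is type 0. Static position error constant K_pos = D(0)·P(0) = 25.2·1.594 = 40.17.
Steady-state error to a unit step: e_ss = 1/(1+K_pos) = 1/41.17 = 0.0243.

0.0243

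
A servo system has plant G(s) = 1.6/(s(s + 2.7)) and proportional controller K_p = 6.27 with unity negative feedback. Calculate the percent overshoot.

22.8%

From 1 + K_pG(s) = 0: s² + 2.7s + 10.03 = 0 ⇒ ω_n = 3.167, ζ = 0.4262.
%OS = 100·exp(−πζ/√(1−ζ²)) = 100·exp(−π·0.4262/√0.8183) = 22.8%.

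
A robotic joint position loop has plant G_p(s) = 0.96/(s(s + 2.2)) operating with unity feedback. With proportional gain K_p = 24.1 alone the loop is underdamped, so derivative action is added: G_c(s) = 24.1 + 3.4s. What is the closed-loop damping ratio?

Forward path: (24.1 + 3.4s)·0.96/(s(s+2.2)). The closed-loop characteristic equation is s² + (2.2 + 0.96·3.4)s + 0.96·24.1 = 0.
That is s² + 5.464s + 23.14 = 0, so ω_n = 4.81 rad/s and ζ = 5.464/(2·4.81) = 0.568.

ζ = 0.568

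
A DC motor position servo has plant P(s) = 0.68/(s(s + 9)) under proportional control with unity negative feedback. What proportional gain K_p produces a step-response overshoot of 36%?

K_p = 311

From %OS = 100·exp(−πζ/√(1−ζ²)) = 36%, ζ = −ln(0.36)/√(π²+ln²(0.36)) = 0.3093.
Characteristic equation s² + 9s + 0.68K_p = 0 gives ζ = 9/(2√(0.68K_p)).
Setting ζ = 0.3093: √(0.68K_p) = 9/(2·0.3093) = 14.55, so K_p = 211.7/0.68 = 311.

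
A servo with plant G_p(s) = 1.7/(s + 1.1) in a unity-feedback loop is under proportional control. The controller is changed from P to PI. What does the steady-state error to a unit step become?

0

The integrator makes K_pos = lim_{s→0} C(s)G(s) infinite, so e_ss = 1/(1+K_pos) = 0.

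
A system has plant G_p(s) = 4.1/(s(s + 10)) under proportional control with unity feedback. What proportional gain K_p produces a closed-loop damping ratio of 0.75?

K_p = 10.8

Closed-loop characteristic equation: s² + 10s + K_p·4.1 = 0.
So ω_n = √(4.1K_p) and 2ζω_n = 10, giving ζ = 10/(2√(4.1K_p)).
Setting ζ = 0.75: √(4.1K_p) = 10/(2·0.75) = 6.667, so K_p = 44.44/4.1 = 10.8.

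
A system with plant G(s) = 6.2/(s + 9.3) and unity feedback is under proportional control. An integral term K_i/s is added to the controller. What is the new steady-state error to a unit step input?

0

The integrator makes K_pos = lim_{s→0} C(s)G(s) infinite, so e_ss = 1/(1+K_pos) = 0.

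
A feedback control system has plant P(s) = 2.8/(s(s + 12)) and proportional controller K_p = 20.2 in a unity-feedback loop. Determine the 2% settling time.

T_s ≈ 0.667 s

Closed-loop characteristic equation: s² + 12s + 56.56 = 0, so ω_n = 7.521 rad/s and ζ = 12/(2·7.521) = 0.7978.
2% settling time T_s ≈ 4/(ζω_n) = 4/6 = 0.667 s.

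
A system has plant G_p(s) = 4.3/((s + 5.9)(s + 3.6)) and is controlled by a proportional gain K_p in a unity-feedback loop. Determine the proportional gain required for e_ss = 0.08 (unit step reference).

K_p = 56.8

The loop is type 0, so e_ss(step) = 1/(1 + K_pos) with K_pos = K_p·G_p(0).
G_p(0) = 0.2024. Require 1/(1 + K_p·0.2024) = 0.08, so 1 + 0.2024·K_p = 12.5.
K_p = (12.5 − 1)/0.2024 = 56.8.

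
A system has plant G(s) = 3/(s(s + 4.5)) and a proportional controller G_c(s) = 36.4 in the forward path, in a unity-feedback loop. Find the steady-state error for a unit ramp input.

0.0412

The loop has one pole at the origin (type 1). Velocity error constant K_v = lim_{s→0} s·G_c(s)G(s) = 36.4·3/4.5 = 24.27.
Steady-state error to a unit ramp: e_ss = 1/K_v = 0.0412.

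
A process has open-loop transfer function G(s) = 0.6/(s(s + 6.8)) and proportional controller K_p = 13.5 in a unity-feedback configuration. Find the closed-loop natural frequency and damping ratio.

ω_n = 2.85 rad/s, ζ = 1.19

With unity feedback the closed-loop characteristic equation is s² + 6.8s + 13.5·0.6 = s² + 6.8s + 8.1 = 0.
Matching s² + 2ζω_n s + ω_n²: ω_n = √8.1 = 2.846 rad/s and 2ζω_n = 6.8, so ζ = 6.8/(2·2.846) = 1.19.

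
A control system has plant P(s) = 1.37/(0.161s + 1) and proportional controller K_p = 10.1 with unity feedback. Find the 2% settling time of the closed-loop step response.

Closed loop: T(s) = K_p·P/(1+K_p·P) = 13.84/(0.161s + 1 + 13.84), with pole at s = −(1 + 13.84)/0.161 = −92.16.
τ = 1/92.16 = 0.01085 s, so 2% settling time ≈ 4τ = 0.0434 s.

T_s ≈ 0.0434 s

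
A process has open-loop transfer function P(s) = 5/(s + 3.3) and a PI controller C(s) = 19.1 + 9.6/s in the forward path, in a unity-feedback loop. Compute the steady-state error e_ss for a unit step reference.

The open loop C(s)P(s) has a pole at the origin (type 1), so the static position error constant is infinite and e_ss = 1/(1+∞) = 0.

0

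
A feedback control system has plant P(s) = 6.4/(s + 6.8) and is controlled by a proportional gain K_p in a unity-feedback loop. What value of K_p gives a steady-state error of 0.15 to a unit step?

K_p = 6.02

Steady-state error for a unit step on this type-0 loop is 1/(1 + K_p·P(0)).
P(0) = 0.9412. Require 1/(1 + K_p·0.9412) = 0.15, so 1 + 0.9412·K_p = 6.667.
K_p = (6.667 − 1)/0.9412 = 6.02.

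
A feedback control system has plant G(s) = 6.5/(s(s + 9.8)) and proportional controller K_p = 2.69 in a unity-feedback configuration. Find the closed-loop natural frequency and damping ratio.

ω_n = 4.18 rad/s, ζ = 1.17

1 + K_p·G(s) = 0 gives s² + 9.8s + 17.48 = 0.
So ω_n² = 17.48 ⇒ ω_n = 4.182 rad/s, and ζ = 9.8/(2ω_n) = 1.17.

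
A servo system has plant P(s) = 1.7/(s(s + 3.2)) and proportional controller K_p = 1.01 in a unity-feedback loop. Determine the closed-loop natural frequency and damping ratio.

The closed-loop denominator is s(s+3.2) + 1.01·1.7 = s² + 3.2s + 1.717.
Matching s² + 2ζω_n s + ω_n²: ω_n = √1.717 = 1.31 rad/s and 2ζω_n = 3.2, so ζ = 3.2/(2·1.31) = 1.22.

ω_n = 1.31 rad/s, ζ = 1.22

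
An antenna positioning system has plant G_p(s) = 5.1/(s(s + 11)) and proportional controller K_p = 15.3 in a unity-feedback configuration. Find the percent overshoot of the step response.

8.21%

The closed-loop denominator s² + 11s + 78.03 gives ω_n = √78.03 = 8.833 and ζ = 11/(2ω_n) = 0.6226.
%OS = 100·exp(−πζ/√(1−ζ²)) = 100·exp(−π·0.6226/√0.6123) = 8.21%.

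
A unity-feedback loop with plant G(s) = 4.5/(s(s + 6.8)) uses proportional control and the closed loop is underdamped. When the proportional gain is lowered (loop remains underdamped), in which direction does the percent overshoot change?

decrease

ζ = 6.8/(2√(4.5K_p)) rises as K_p falls; higher damping means less overshoot.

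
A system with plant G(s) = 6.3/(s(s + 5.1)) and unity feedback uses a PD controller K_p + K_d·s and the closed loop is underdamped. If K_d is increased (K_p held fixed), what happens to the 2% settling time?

Characteristic equation s² + (5.1 + 6.3K_d)s + 6.3K_p = 0: raising K_d increases ζω_n = (5.1+6.3K_d)/2 while the loop stays underdamped, so T_s ≈ 4/(ζω_n) decreases.

decrease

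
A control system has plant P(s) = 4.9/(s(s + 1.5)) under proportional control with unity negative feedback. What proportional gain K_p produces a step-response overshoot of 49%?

K_p = 2.34

From %OS = 100·exp(−πζ/√(1−ζ²)) = 49%, ζ = −ln(0.49)/√(π²+ln²(0.49)) = 0.2214.
Characteristic equation s² + 1.5s + 4.9K_p = 0 gives ζ = 1.5/(2√(4.9K_p)).
Setting ζ = 0.2214: √(4.9K_p) = 1.5/(2·0.2214) = 3.387, so K_p = 11.47/4.9 = 2.34.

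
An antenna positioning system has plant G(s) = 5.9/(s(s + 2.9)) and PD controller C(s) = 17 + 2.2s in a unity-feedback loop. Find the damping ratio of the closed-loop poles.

Forward path: (17 + 2.2s)·5.9/(s(s+2.9)). The closed-loop characteristic equation is s² + (2.9 + 5.9·2.2)s + 5.9·17 = 0.
That is s² + 15.88s + 100.3 = 0, so ω_n = 10.01 rad/s and ζ = 15.88/(2·10.01) = 0.7928.

ζ = 0.793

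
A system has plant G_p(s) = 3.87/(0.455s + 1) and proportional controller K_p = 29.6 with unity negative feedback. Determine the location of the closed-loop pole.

s = -254

Closed loop: T(s) = K_p·G_p/(1+K_p·G_p) = 114.6/(0.455s + 1 + 114.6), with pole at s = −(1 + 114.6)/0.455 = −254.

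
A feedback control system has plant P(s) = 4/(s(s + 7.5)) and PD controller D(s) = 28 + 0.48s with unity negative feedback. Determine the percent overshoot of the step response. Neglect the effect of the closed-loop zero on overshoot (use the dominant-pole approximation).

Forward path: (28 + 0.48s)·4/(s(s+7.5)). The closed-loop characteristic equation is s² + (7.5 + 4·0.48)s + 4·28 = 0.
That is s² + 9.42s + 112 = 0, so ω_n = 10.58 rad/s and ζ = 9.42/(2·10.58) = 0.4451.
%OS = 100·exp(−πζ/√(1−ζ²)) = 21%.

21%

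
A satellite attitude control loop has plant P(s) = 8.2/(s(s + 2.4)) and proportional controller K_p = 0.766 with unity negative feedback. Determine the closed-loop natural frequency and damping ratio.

ω_n = 2.51 rad/s, ζ = 0.479

The closed-loop denominator is s(s+2.4) + 0.766·8.2 = s² + 2.4s + 6.281.
Matching s² + 2ζω_n s + ω_n²: ω_n = √6.281 = 2.506 rad/s and 2ζω_n = 2.4, so ζ = 2.4/(2·2.506) = 0.479.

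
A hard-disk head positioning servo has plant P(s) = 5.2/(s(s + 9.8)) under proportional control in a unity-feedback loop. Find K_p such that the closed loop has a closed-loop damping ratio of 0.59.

Closed-loop characteristic equation: s² + 9.8s + K_p·5.2 = 0.
So ω_n = √(5.2K_p) and 2ζω_n = 9.8, giving ζ = 9.8/(2√(5.2K_p)).
Setting ζ = 0.59: √(5.2K_p) = 9.8/(2·0.59) = 8.305, so K_p = 68.97/5.2 = 13.3.

K_p = 13.3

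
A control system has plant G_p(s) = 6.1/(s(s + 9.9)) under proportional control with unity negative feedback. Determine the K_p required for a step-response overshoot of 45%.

K_p = 66.2

From %OS = 100·exp(−πζ/√(1−ζ²)) = 45%, ζ = −ln(0.45)/√(π²+ln²(0.45)) = 0.2463.
Characteristic equation s² + 9.9s + 6.1K_p = 0 gives ζ = 9.9/(2√(6.1K_p)).
Setting ζ = 0.2463: √(6.1K_p) = 9.9/(2·0.2463) = 20.09, so K_p = 403.8/6.1 = 66.2.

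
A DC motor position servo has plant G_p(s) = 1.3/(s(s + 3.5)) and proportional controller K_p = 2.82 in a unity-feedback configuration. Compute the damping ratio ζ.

With unity feedback the closed-loop characteristic equation is s² + 3.5s + 2.82·1.3 = s² + 3.5s + 3.666 = 0.
So ω_n² = 3.666 ⇒ ω_n = 1.915 rad/s, and ζ = 3.5/(2ω_n) = 0.914.

ζ = 0.914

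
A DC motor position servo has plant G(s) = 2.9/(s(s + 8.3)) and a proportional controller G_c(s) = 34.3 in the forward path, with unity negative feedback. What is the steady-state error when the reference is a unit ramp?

The loop has one pole at the origin (type 1). Velocity error constant K_v = lim_{s→0} s·G_c(s)G(s) = 34.3·2.9/8.3 = 11.98.
Steady-state error to a unit ramp: e_ss = 1/K_v = 0.0834.

0.0834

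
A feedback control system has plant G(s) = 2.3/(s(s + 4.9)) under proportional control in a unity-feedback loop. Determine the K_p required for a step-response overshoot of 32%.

From %OS = 100·exp(−πζ/√(1−ζ²)) = 32%, ζ = −ln(0.32)/√(π²+ln²(0.32)) = 0.341.
Characteristic equation s² + 4.9s + 2.3K_p = 0 gives ζ = 4.9/(2√(2.3K_p)).
Setting ζ = 0.341: √(2.3K_p) = 4.9/(2·0.341) = 7.186, so K_p = 51.63/2.3 = 22.4.

K_p = 22.4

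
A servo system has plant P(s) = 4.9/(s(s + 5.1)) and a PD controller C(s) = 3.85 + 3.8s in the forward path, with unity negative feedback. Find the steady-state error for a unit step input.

The open loop C(s)P(s) has a pole at the origin (type 1), so the static position error constant is infinite and e_ss = 1/(1+∞) = 0.

0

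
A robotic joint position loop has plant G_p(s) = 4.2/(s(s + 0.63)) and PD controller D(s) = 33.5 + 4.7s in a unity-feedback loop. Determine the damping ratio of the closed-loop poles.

Forward path: (33.5 + 4.7s)·4.2/(s(s+0.63)). The closed-loop characteristic equation is s² + (0.63 + 4.2·4.7)s + 4.2·33.5 = 0.
That is s² + 20.37s + 140.7 = 0, so ω_n = 11.86 rad/s and ζ = 20.37/(2·11.86) = 0.8586.

ζ = 0.859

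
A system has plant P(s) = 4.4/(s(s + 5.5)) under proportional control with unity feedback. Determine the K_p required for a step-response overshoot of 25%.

From %OS = 100·exp(−πζ/√(1−ζ²)) = 25%, ζ = −ln(0.25)/√(π²+ln²(0.25)) = 0.4037.
Characteristic equation s² + 5.5s + 4.4K_p = 0 gives ζ = 5.5/(2√(4.4K_p)).
Setting ζ = 0.4037: √(4.4K_p) = 5.5/(2·0.4037) = 6.812, so K_p = 46.4/4.4 = 10.5.

K_p = 10.5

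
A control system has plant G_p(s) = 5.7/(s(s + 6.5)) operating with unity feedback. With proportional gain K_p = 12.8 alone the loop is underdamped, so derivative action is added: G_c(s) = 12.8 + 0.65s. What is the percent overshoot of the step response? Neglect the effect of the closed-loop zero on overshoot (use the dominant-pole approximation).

Forward path: (12.8 + 0.65s)·5.7/(s(s+6.5)). The closed-loop characteristic equation is s² + (6.5 + 5.7·0.65)s + 5.7·12.8 = 0.
That is s² + 10.21s + 72.96 = 0, so ω_n = 8.542 rad/s and ζ = 10.21/(2·8.542) = 0.5974.
%OS = 100·exp(−πζ/√(1−ζ²)) = 9.63%.

9.63%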